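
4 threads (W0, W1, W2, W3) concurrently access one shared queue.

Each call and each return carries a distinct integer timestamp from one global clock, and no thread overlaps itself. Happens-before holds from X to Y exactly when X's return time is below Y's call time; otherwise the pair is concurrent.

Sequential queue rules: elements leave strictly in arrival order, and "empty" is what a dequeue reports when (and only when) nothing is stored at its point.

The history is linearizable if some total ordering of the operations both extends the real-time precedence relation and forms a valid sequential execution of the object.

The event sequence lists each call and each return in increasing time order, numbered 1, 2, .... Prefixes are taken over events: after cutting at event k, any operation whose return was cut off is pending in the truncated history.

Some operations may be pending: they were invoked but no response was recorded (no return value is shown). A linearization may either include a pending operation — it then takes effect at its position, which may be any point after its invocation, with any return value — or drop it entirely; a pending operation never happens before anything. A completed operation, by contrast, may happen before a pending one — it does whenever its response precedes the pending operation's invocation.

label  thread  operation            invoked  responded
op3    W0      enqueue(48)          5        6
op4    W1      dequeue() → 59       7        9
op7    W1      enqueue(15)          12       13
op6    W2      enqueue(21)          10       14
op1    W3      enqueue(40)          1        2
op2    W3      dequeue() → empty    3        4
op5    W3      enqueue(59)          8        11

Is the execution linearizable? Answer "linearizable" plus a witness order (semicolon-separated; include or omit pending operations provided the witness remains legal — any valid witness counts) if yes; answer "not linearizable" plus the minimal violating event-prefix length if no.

not linearizable — minimal violating prefix: 4 events

the violation lands at event 4, op2's response at time 4: events 1..3 linearize, events 1..4 do not
the completed operations (2 total) allow one real-time order; the queue replay rejects it
one such order, op1, op2, breaks at step 2 where op2 dequeue() → empty is illegal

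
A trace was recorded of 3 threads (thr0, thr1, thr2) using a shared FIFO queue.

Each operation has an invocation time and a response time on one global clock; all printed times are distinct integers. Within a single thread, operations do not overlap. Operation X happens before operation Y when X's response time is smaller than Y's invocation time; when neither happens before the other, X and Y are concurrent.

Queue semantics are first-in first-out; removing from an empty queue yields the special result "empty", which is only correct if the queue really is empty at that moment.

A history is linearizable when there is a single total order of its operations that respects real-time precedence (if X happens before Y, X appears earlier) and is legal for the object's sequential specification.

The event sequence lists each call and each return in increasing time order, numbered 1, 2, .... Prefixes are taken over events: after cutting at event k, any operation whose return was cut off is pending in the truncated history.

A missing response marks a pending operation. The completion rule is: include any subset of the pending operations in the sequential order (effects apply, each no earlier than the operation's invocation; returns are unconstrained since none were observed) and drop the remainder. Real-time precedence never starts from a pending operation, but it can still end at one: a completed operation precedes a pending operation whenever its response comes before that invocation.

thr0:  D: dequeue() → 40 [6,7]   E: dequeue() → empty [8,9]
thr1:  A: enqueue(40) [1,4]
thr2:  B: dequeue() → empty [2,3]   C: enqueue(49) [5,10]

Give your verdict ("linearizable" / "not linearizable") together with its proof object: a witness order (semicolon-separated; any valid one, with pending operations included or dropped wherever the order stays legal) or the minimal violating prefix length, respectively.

step 1: B dequeue() → empty — queue <>
step 2: A enqueue(40) — queue <40>
step 3: D dequeue() → 40 — queue <>
step 4: E dequeue() → empty — queue <>
step 5: C enqueue(49) — queue <49>

linearizable — witness: B; A; D; E; C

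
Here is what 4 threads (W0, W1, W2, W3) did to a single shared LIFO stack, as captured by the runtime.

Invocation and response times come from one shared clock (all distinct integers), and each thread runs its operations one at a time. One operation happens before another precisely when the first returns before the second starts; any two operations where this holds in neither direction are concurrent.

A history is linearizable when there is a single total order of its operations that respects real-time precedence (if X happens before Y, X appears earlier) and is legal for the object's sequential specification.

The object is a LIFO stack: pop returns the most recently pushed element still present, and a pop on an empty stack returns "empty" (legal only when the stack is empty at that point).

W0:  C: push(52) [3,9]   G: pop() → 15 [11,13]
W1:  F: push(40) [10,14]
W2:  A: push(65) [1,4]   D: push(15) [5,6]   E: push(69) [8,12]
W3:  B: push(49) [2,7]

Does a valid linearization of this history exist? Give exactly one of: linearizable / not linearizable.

linearizable

one valid linearization: A, B, C, D, G, E, F
1. A push(65), leaving stack <65>
2. B push(49), leaving stack <65,49>
3. C push(52), leaving stack <65,49,52>
4. D push(15), leaving stack <65,49,52,15>
5. G pop() → 15, leaving stack <65,49,52>
6. E push(69), leaving stack <65,49,52,69>
7. F push(40), leaving stack <65,49,52,69,40>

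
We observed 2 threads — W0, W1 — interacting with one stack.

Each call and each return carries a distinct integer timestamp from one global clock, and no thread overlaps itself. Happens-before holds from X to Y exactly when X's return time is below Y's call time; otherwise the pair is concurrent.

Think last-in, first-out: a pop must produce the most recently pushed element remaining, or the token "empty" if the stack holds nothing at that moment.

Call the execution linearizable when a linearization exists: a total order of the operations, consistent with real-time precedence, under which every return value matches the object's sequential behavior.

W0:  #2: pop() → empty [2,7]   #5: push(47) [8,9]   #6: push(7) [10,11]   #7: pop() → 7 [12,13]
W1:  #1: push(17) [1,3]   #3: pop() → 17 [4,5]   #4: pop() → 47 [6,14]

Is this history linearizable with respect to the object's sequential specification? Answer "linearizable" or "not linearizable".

linearizable

one valid linearization: #1, #3, #2, #5, #4, #6, #7
1. #1 push(17), leaving stack <17>
2. #3 pop() → 17, leaving stack <>
3. #2 pop() → empty, leaving stack <>
4. #5 push(47), leaving stack <47>
5. #4 pop() → 47, leaving stack <>
6. #6 push(7), leaving stack <7>
7. #7 pop() → 7, leaving stack <>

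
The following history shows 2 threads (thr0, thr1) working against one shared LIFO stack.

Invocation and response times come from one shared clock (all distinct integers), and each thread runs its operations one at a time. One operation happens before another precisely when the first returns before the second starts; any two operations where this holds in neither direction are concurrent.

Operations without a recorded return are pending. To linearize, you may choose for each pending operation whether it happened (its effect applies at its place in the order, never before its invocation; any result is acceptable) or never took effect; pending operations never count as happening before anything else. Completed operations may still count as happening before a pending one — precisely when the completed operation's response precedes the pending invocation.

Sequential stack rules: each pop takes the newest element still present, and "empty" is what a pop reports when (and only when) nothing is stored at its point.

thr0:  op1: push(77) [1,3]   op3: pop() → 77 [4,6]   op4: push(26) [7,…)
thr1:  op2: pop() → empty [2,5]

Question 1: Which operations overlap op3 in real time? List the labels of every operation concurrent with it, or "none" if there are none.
op3 spans [4,6]: anything still running between times 4 and 6 counts as concurrent
op1 [1,3]: before
op2 [2,5]: concurrent
op4 [7,…): after

op2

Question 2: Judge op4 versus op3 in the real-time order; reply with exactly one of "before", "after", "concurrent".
op4 spans [7,…), op3 spans [4,6]
resp(op3)=6 < inv(op4)=7

after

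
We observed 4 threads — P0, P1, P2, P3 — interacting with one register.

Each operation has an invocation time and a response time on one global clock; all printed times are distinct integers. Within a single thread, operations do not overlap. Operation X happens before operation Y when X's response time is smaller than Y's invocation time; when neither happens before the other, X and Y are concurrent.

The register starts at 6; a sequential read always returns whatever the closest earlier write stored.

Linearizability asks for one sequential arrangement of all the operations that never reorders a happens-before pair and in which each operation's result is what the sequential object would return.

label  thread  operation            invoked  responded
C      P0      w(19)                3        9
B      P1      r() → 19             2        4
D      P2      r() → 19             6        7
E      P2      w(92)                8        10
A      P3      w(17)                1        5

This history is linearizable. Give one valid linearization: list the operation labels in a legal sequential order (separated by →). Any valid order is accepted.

1. A w(17), leaving value 17
2. C w(19), leaving value 19
3. B r() → 19, leaving value 19
4. D r() → 19, leaving value 19
5. E w(92), leaving value 92

A → C → B → D → E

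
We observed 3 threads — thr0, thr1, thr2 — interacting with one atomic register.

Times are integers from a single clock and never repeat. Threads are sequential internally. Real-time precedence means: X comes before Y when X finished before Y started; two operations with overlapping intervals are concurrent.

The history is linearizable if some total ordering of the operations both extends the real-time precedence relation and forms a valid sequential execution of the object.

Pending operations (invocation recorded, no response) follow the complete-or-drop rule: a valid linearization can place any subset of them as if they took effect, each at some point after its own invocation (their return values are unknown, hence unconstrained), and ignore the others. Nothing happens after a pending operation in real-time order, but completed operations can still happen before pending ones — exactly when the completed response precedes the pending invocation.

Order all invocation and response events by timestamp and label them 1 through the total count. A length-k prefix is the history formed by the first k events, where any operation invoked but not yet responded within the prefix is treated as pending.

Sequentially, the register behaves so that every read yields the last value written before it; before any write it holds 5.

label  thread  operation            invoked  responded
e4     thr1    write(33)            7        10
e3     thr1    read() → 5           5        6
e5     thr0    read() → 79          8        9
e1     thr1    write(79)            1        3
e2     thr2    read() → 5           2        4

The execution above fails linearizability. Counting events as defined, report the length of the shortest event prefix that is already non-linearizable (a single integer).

events 1..5 are linearizable; a witness order is e2, e1:
step 1: e2 read() → 5 — value 5
step 2: e1 write(79) — value 79
once event 6 joins (e3's response, time 6), exhaustive search finds no witness
for example e1, e2, e3 fails at step 2: e2 read() → 5 is not legal there
for example e2, e1, e3 fails at step 3: e3 read() → 5 is not legal there

6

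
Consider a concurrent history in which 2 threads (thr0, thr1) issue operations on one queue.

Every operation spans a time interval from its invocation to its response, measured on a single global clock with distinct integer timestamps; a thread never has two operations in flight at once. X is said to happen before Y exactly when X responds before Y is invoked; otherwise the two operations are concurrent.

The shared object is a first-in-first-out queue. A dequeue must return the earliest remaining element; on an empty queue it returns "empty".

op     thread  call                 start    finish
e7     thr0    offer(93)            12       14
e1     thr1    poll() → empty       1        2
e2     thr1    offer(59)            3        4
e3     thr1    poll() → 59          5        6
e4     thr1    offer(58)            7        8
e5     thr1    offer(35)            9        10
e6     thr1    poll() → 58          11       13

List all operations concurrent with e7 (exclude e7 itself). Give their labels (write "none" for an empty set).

e6

concurrent with e7 ([12,14]): every op whose interval crosses 12..14
e1 [1,2]: before
e2 [3,4]: before
e3 [5,6]: before
e4 [7,8]: before
e5 [9,10]: before
e6 [11,13]: concurrent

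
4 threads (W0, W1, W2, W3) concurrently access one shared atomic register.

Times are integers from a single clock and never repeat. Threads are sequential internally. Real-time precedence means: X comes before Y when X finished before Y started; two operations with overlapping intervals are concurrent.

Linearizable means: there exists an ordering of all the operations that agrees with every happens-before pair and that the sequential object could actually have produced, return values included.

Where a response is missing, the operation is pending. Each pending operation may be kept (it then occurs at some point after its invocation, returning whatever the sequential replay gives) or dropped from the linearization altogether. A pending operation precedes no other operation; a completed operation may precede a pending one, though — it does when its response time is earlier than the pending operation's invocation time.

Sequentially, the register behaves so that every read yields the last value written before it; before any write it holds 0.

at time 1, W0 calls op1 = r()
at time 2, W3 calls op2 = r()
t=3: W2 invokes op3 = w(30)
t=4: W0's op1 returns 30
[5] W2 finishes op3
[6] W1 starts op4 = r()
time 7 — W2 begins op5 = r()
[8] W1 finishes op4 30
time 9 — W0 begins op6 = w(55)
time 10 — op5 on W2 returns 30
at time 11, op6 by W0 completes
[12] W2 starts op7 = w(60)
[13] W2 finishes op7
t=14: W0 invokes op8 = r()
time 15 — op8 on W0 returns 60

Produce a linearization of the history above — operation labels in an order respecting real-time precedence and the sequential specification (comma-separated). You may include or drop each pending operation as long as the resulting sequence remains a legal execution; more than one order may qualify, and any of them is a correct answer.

op2, op3, op1, op4, op5, op6, op7, op8

1. op2 r() (pending, included), leaving value 0
2. op3 w(30), leaving value 30
3. op1 r() → 30, leaving value 30
4. op4 r() → 30, leaving value 30
5. op5 r() → 30, leaving value 30
6. op6 w(55), leaving value 55
7. op7 w(60), leaving value 60
8. op8 r() → 60, leaving value 60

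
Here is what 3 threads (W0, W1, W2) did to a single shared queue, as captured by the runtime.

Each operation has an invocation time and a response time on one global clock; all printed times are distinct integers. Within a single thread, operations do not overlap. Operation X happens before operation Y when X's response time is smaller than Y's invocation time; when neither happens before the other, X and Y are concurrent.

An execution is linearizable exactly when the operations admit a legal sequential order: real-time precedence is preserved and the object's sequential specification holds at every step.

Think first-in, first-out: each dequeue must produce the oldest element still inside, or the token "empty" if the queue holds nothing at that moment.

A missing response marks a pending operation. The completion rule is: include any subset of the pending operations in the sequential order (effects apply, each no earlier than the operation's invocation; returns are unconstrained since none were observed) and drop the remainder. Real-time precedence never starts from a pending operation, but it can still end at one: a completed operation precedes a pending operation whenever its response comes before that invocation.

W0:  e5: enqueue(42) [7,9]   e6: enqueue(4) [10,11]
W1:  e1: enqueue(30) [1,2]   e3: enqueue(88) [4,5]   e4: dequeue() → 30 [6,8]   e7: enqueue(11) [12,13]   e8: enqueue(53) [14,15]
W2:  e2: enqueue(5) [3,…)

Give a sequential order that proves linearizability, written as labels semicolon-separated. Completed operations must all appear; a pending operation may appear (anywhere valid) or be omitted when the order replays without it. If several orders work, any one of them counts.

e1; e2; e3; e4; e5; e6; e7; e8

step 1: e1 enqueue(30) — queue <30>
step 2: e2 enqueue(5) (pending, included) — queue <30,5>
step 3: e3 enqueue(88) — queue <30,5,88>
step 4: e4 dequeue() → 30 — queue <5,88>
step 5: e5 enqueue(42) — queue <5,88,42>
step 6: e6 enqueue(4) — queue <5,88,42,4>
step 7: e7 enqueue(11) — queue <5,88,42,4,11>
step 8: e8 enqueue(53) — queue <5,88,42,4,11,53>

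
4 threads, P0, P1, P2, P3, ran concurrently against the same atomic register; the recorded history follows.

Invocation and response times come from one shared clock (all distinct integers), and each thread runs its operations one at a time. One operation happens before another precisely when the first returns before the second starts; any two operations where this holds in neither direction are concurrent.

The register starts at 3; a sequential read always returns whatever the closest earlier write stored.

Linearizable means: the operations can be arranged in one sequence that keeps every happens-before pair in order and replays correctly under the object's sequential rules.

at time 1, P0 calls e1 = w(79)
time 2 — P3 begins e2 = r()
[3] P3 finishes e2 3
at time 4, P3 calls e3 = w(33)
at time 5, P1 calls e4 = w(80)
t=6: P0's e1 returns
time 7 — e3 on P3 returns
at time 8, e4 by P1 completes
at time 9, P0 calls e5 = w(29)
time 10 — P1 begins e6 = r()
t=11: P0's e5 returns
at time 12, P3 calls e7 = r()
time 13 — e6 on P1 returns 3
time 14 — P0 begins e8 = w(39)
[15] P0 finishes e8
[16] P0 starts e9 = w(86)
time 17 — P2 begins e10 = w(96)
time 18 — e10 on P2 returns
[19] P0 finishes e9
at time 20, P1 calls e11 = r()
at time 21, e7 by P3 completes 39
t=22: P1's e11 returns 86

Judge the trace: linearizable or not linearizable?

cut after 12 events: linearizable; cut after 13 events (e6 responds, time 13): not linearizable
all 16 real-time-respecting orders fail — 6 completed atomic register operations, no legal replay
no completion choice of the 1 pending operation (e7) rescues it — every subset was tried
one such order, e1, e2, e3, e4, e5, e6 (pending dropped), breaks at step 2 where e2 r() → 3 is illegal
one such order, e1, e2, e3, e4, e6, e5 (pending dropped), breaks at step 2 where e2 r() → 3 is illegal

not linearizable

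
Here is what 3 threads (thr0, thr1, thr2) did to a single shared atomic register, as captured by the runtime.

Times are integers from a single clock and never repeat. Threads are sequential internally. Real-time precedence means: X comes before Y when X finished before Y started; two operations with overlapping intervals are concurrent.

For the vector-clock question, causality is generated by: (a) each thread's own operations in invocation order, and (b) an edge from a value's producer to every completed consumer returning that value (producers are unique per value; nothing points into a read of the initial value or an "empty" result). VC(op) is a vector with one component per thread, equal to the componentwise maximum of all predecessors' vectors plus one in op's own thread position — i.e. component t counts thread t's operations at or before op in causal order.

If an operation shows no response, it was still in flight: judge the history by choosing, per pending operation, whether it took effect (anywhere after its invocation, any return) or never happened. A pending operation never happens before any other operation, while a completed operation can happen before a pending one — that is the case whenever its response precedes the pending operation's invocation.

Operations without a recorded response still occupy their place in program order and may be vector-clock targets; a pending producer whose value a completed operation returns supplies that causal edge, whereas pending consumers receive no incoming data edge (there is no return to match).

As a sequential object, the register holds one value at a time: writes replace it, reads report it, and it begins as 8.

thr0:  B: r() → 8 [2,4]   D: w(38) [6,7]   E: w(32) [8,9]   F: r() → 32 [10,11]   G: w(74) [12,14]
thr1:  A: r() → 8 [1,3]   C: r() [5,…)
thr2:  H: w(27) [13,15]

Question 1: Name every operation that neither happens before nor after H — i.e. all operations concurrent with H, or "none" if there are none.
Answer: C, G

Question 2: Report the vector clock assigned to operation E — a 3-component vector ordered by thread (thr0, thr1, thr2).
Answer: (3, 0, 0)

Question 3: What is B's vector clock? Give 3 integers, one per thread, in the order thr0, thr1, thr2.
Answer: (1, 0, 0)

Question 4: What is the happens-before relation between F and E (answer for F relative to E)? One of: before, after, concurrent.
Answer: after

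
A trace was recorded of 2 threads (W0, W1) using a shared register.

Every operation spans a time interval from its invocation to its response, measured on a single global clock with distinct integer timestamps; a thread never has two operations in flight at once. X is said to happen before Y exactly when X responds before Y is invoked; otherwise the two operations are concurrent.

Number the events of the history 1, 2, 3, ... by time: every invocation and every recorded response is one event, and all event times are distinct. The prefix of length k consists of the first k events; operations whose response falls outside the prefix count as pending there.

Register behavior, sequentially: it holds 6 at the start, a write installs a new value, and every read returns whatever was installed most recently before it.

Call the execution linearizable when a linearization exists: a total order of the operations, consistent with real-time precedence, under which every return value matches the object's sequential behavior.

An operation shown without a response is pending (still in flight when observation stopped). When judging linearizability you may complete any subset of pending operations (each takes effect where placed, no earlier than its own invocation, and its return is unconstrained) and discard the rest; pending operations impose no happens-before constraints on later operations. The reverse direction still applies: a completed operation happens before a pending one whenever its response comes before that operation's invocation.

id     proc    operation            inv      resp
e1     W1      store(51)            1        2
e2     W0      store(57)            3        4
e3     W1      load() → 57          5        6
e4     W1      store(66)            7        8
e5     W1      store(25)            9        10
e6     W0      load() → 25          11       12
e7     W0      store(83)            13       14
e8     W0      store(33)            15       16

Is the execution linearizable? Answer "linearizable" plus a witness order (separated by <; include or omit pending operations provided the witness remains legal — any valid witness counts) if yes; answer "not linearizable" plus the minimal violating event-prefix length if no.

linearizable — witness: e1 < e2 < e3 < e4 < e5 < e6 < e7 < e8

step 1: e1 store(51) — value 51
step 2: e2 store(57) — value 57
step 3: e3 load() → 57 — value 57
step 4: e4 store(66) — value 66
step 5: e5 store(25) — value 25
step 6: e6 load() → 25 — value 25
step 7: e7 store(83) — value 83
step 8: e8 store(33) — value 33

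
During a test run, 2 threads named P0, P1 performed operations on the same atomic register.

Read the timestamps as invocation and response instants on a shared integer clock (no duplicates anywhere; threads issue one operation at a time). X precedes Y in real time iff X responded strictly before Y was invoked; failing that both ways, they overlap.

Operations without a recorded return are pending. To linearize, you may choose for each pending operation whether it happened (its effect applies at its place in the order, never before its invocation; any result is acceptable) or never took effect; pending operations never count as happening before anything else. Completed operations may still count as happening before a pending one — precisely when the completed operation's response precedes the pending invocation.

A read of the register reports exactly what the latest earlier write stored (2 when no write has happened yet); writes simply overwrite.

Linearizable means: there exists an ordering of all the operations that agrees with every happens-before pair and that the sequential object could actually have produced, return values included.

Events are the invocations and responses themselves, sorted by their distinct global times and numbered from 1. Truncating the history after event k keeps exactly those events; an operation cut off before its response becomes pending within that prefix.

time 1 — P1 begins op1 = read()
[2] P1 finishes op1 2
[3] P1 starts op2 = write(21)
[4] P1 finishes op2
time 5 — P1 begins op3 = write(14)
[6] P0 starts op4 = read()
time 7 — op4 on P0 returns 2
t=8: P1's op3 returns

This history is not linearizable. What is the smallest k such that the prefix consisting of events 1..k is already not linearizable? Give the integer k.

events 1..6 are still linearizable — one witness is op1, op2:
step 1: op1 read() → 2 — value 2
step 2: op2 write(21) — value 21
once event 7 joins (op4's response, time 7), exhaustive search finds no witness
every completion of the 1 pending operation (op3) was checked; none linearizes
one such order, op1, op2, op4 (pending dropped), breaks at step 3 where op4 read() → 2 is illegal

7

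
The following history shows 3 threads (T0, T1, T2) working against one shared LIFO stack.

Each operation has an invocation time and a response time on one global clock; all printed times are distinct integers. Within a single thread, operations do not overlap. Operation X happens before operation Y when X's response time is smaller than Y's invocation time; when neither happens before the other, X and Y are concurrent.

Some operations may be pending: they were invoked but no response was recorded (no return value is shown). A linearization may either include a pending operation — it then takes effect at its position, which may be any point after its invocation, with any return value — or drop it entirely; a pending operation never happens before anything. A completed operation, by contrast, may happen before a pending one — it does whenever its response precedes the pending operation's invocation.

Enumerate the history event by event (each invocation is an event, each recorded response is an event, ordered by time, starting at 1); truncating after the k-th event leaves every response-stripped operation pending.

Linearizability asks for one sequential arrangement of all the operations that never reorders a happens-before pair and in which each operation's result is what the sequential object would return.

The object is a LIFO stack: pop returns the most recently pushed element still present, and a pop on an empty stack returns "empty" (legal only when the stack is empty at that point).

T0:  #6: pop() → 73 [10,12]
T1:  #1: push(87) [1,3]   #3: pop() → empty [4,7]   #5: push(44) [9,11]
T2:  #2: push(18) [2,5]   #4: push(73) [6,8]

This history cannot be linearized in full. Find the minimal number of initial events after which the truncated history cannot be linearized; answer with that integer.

7

a valid linearization of events 1..6 exists, for instance #1, #2:
1. #1 push(87), leaving stack <87>
2. #2 push(18), leaving stack <87,18>
with event 7 included (#3 responding at time 7), all real-time-consistent orders fail
no escape via the 1 pending operation (#4): every completion choice fails
for example #1, #2, #3 (pending dropped) fails at step 3: #3 pop() → empty is not legal there
for example #1, #3, #2 (pending dropped) fails at step 2: #3 pop() → empty is not legal there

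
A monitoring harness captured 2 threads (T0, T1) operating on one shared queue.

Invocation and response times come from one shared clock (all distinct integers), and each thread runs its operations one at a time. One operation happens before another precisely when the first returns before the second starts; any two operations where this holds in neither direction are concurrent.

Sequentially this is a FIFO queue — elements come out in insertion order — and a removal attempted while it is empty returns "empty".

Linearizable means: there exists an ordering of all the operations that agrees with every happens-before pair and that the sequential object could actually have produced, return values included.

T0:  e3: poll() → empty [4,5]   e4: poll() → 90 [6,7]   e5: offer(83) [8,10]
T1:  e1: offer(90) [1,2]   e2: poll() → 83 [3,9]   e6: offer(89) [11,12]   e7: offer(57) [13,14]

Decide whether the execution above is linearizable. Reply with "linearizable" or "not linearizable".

already the first 7 events (up to e4's response at time 7) admit no linearization; the first 6 still do
the completed operations (3 total) allow one real-time order; the queue replay rejects it
no escape via the 1 pending operation (e2): every completion choice fails
sample order e1, e3, e4 (pending dropped) stalls at step 2 — e3 poll() → empty has no legal effect

not linearizable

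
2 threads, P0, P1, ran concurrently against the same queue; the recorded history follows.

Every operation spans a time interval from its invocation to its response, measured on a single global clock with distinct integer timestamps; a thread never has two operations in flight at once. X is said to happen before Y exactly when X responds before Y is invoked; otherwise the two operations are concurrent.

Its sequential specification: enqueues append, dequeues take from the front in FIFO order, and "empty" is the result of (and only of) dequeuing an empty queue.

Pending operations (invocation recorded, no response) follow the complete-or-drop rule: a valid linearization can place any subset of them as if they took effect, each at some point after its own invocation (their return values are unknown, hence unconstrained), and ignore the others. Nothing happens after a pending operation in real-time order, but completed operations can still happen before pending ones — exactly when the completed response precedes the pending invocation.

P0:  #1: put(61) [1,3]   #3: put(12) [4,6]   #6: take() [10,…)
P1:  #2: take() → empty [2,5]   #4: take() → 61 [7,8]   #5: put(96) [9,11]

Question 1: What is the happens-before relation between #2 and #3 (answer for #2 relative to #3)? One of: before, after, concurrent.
Answer: concurrent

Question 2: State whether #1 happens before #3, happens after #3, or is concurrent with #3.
Answer: before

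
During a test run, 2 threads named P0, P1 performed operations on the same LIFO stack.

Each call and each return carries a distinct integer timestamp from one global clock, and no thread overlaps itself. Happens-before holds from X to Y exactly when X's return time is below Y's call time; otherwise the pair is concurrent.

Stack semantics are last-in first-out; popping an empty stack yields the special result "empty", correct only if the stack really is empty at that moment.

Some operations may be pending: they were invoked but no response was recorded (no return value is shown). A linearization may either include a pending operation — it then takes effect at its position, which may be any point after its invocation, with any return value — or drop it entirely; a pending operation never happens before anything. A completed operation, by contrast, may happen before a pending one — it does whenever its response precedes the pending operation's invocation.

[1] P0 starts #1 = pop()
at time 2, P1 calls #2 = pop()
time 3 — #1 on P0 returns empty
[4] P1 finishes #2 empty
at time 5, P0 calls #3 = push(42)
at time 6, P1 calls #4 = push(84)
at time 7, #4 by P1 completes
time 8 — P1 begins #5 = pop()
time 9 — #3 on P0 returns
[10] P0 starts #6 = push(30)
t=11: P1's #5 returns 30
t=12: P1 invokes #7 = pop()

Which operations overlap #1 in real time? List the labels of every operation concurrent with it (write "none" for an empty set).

#2

#1 spans [1,3]; an op avoiding the whole window 1..3 is ordered, any other is concurrent
#2 [2,4]: concurrent
#3 [5,9]: after
#4 [6,7]: after
#5 [8,11]: after
#6 [10,…): after
#7 [12,…): after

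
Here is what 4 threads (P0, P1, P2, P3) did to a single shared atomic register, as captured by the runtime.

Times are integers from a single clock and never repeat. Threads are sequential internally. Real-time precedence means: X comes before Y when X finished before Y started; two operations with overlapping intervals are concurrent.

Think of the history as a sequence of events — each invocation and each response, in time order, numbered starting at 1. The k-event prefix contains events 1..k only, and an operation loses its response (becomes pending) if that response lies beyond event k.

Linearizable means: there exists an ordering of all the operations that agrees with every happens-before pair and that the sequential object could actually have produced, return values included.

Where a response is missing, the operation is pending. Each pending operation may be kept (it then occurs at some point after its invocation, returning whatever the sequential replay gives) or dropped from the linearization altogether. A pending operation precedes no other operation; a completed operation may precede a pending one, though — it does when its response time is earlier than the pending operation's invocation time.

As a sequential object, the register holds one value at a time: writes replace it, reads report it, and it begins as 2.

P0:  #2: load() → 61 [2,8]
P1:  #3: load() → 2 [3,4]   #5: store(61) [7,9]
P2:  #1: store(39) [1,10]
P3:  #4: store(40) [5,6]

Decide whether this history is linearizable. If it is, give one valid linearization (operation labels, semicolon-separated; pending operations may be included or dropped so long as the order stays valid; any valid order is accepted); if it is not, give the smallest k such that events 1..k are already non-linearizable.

1. #3 load() → 2, leaving value 2
2. #1 store(39), leaving value 39
3. #4 store(40), leaving value 40
4. #5 store(61), leaving value 61
5. #2 load() → 61, leaving value 61

linearizable — witness: #3; #1; #4; #5; #2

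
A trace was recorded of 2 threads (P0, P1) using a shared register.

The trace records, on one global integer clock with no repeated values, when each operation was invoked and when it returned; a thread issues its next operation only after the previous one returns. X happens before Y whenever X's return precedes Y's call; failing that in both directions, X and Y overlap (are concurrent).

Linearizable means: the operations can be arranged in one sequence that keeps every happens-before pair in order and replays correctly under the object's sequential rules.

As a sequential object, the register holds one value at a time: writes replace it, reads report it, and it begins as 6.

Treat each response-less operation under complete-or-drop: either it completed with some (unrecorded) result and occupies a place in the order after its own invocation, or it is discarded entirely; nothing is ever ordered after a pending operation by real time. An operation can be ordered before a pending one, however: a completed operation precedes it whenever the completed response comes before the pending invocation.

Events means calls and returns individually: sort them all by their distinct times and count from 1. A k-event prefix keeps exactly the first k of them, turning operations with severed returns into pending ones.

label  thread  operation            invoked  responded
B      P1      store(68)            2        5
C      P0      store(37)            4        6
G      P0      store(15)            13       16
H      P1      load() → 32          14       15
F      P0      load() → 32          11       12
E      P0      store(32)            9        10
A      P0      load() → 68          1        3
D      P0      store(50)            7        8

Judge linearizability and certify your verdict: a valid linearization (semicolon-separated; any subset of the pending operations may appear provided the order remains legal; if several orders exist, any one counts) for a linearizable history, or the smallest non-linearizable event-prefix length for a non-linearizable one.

after step 1 (B store(68)): value 68
after step 2 (A load() → 68): value 68
after step 3 (C store(37)): value 37
after step 4 (D store(50)): value 50
after step 5 (E store(32)): value 32
after step 6 (F load() → 32): value 32
after step 7 (H load() → 32): value 32
after step 8 (G store(15)): value 15

linearizable — witness: B; A; C; D; E; F; H; G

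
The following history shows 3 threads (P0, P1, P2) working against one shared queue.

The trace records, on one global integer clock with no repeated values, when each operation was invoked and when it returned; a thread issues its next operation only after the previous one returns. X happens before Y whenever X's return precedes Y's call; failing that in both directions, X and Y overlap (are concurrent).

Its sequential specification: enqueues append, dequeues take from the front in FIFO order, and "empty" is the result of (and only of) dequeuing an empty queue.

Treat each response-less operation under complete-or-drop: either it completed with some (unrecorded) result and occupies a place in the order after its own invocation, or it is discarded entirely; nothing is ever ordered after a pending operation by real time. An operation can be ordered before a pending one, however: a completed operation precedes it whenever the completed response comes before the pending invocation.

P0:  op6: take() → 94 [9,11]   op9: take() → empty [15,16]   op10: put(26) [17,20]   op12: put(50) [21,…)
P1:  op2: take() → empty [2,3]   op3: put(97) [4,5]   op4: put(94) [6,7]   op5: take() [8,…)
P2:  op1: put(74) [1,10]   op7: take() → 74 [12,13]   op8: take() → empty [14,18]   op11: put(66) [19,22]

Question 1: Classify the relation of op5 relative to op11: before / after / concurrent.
Answer: concurrent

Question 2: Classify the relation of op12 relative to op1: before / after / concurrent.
Answer: after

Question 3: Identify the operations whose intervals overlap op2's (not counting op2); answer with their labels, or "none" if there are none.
Answer: op1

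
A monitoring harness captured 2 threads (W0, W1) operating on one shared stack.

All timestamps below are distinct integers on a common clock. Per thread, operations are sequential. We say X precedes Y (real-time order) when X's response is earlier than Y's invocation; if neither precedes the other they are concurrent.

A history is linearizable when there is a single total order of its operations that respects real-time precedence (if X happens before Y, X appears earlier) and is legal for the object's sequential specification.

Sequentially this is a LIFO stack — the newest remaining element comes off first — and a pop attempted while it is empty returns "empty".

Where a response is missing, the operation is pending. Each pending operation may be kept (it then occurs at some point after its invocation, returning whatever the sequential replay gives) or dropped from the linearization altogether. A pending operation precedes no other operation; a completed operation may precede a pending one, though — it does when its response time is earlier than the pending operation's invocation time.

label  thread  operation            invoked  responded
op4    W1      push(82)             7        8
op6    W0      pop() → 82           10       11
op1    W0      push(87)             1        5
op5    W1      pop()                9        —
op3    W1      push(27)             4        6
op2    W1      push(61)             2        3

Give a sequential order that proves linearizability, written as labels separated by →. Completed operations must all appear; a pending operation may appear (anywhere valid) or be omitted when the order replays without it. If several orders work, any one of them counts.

1. op1 push(87), leaving stack <87>
2. op2 push(61), leaving stack <87,61>
3. op3 push(27), leaving stack <87,61,27>
4. op4 push(82), leaving stack <87,61,27,82>
5. op6 pop() → 82, leaving stack <87,61,27>

op1 → op2 → op3 → op4 → op6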